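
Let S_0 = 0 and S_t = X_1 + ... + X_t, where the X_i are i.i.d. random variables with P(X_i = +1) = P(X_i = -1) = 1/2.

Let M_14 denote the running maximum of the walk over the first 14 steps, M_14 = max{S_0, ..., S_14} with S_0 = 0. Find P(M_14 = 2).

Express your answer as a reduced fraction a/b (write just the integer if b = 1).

Answer: 3003/16384

Derivation:
Let M_14 = max(S_0,...,S_14). Use the reflection principle: for j ≥ 1, #{paths with M_14 ≥ j} = #{S_14 ≥ j} + #{S_14 ≥ j+1}.
By reflection, #{M_14 ≥ 2} = #{S_14 ≥ 2} + #{S_14 ≥ 3} = 6476 + 3473 = 9949.
#{M_14 ≥ 3} = #{S_14 ≥ 3} + #{S_14 ≥ 4} = 3473 + 3473 = 6946.
#{M_14 = 2} = 9949 - 6946 = 3003.
P(M_14 = 2) = 3003/16384 = 3003/16384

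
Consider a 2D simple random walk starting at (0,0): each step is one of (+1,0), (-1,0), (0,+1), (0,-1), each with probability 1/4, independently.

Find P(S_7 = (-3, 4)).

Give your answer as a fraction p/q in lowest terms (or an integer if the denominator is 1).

Let h be the number of horizontal steps (so 7-h are vertical). To end at (-3,4) need (h-3)/2 right-steps and ((7-h)+4)/2 up-steps.
Sum over h with 3 ≤ h ≤ 3, h ≡ 1 (mod 2), 7-h ≡ 0 (mod 2):
h=3: C(7,3)·C(3,0)·C(4,4) = 35·1·1 = 35
Total favorable: 35
Total paths: 4^7 = 16384
P = 35/16384 = 35/16384

Answer: 35/16384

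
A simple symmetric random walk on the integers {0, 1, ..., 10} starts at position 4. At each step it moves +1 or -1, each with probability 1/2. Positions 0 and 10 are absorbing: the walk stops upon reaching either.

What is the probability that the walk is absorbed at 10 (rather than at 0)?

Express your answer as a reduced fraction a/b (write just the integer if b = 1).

Symmetric walk (p = 1/2): the harmonic-function argument gives P(hit 10 before 0 | start at 4) = a/N.
P = 4/10 = 2/5

Answer: 2/5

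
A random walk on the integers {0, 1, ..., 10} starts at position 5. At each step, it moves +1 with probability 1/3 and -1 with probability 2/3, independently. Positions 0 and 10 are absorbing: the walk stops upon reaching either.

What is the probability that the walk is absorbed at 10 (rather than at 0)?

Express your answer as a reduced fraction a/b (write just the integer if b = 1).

Answer: 1/33

Derivation:
Biased walk: p = 1/3, q = 2/3, r = q/p = 2
Gambler's ruin: P(hit 10 before 0 | start at 5) = (1 - r^a)/(1 - r^N)
r^5 = 32; r^10 = 1024
P = (1 - 32) / (1 - 1024) = -31 / -1023 = 1/33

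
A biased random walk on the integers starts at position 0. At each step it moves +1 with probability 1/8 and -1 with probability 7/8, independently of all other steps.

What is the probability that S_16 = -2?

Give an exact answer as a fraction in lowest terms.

To reach position -2 after 16 steps: need 7 steps of +1 and 9 steps of -1.
Number of such sequences: C(16,7) = 11440
Each has probability (1/8)^7 · (7/8)^9 = 40353607/281474976710656
P = 11440 · 40353607/281474976710656 = 28852829005/17592186044416

Answer: 28852829005/17592186044416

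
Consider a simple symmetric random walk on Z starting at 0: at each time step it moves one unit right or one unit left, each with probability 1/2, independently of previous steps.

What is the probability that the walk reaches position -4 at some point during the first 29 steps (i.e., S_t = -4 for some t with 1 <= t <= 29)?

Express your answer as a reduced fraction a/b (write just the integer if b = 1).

Answer: 123012781/268435456

Derivation:
Count via complement. Let g(t,s) = #length-t paths at position s with S_1..S_t all ≠ -4.
g(t,s) = g(t-1,s-1) + g(t-1,s+1) for s ≠ -4; g(t,-4) = 0.
t=0: g(0,0)=1
t=1: g(1,-1)=1 g(1,1)=1
t=2: g(2,-2)=1 g(2,0)=2 g(2,2)=1
t=3: g(3,-3)=1 g(3,-1)=3 g(3,1)=3 g(3,3)=1
t=4: g(4,-2)=4 g(4,0)=6 g(4,2)=4 g(4,4)=1
t=5: g(5,-3)=4 g(5,-1)=10 g(5,1)=10 g(5,3)=5 g(5,5)=1
t=6: g(6,-2)=14 g(6,0)=20 g(6,2)=15 g(6,4)=6 g(6,6)=1
t=7: g(7,-3)=14 g(7,-1)=34 g(7,1)=35 g(7,3)=21 g(7,5)=7 g(7,7)=1
t=8: g(8,-2)=48 g(8,0)=69 g(8,2)=56 g(8,4)=28 g(8,6)=8 g(8,8)=1
t=9: g(9,-3)=48 g(9,-1)=117 g(9,1)=125 g(9,3)=84 g(9,5)=36 g(9,7)=9 g(9,9)=1
t=10: g(10,-2)=165 g(10,0)=242 g(10,2)=209 g(10,4)=120 g(10,6)=45 g(10,8)=10 g(10,10)=1
t=11: g(11,-3)=165 g(11,-1)=407 g(11,1)=451 g(11,3)=329 g(11,5)=165 g(11,7)=55 g(11,9)=11 g(11,11)=1
t=12: g(12,-2)=572 g(12,0)=858 g(12,2)=780 g(12,4)=494 g(12,6)=220 g(12,8)=66 g(12,10)=12 g(12,12)=1
t=13: g(13,-3)=572 g(13,-1)=1430 g(13,1)=1638 g(13,3)=1274 g(13,5)=714 g(13,7)=286 g(13,9)=78 g(13,11)=13 g(13,13)=1
t=14: g(14,-2)=2002 g(14,0)=3068 g(14,2)=2912 g(14,4)=1988 g(14,6)=1000 g(14,8)=364 g(14,10)=91 g(14,12)=14 g(14,14)=1
t=15: g(15,-3)=2002 g(15,-1)=5070 g(15,1)=5980 g(15,3)=4900 g(15,5)=2988 g(15,7)=1364 g(15,9)=455 g(15,11)=105 g(15,13)=15 g(15,15)=1
t=16: g(16,-2)=7072 g(16,0)=11050 g(16,2)=10880 g(16,4)=7888 g(16,6)=4352 g(16,8)=1819 g(16,10)=560 g(16,12)=120 g(16,14)=16 g(16,16)=1
t=17: g(17,-3)=7072 g(17,-1)=18122 g(17,1)=21930 g(17,3)=18768 g(17,5)=12240 g(17,7)=6171 g(17,9)=2379 g(17,11)=680 g(17,13)=136 g(17,15)=17 g(17,17)=1
t=18: g(18,-2)=25194 g(18,0)=40052 g(18,2)=40698 g(18,4)=31008 g(18,6)=18411 g(18,8)=8550 g(18,10)=3059 g(18,12)=816 g(18,14)=153 g(18,16)=18 g(18,18)=1
t=19: g(19,-3)=25194 g(19,-1)=65246 g(19,1)=80750 g(19,3)=71706 g(19,5)=49419 g(19,7)=26961 g(19,9)=11609 g(19,11)=3875 g(19,13)=969 g(19,15)=171 g(19,17)=19 g(19,19)=1
t=20: g(20,-2)=90440 g(20,0)=145996 g(20,2)=152456 g(20,4)=121125 g(20,6)=76380 g(20,8)=38570 g(20,10)=15484 g(20,12)=4844 g(20,14)=1140 g(20,16)=190 g(20,18)=20 g(20,20)=1
t=21: g(21,-3)=90440 g(21,-1)=236436 g(21,1)=298452 g(21,3)=273581 g(21,5)=197505 g(21,7)=114950 g(21,9)=54054 g(21,11)=20328 g(21,13)=5984 g(21,15)=1330 g(21,17)=210 g(21,19)=21 g(21,21)=1
t=22: g(22,-2)=326876 g(22,0)=534888 g(22,2)=572033 g(22,4)=471086 g(22,6)=312455 g(22,8)=169004 g(22,10)=74382 g(22,12)=26312 g(22,14)=7314 g(22,16)=1540 g(22,18)=231 g(22,20)=22 g(22,22)=1
t=23: g(23,-3)=326876 g(23,-1)=861764 g(23,1)=1106921 g(23,3)=1043119 g(23,5)=783541 g(23,7)=481459 g(23,9)=243386 g(23,11)=100694 g(23,13)=33626 g(23,15)=8854 g(23,17)=1771 g(23,19)=253 g(23,21)=23 g(23,23)=1
t=24: g(24,-2)=1188640 g(24,0)=1968685 g(24,2)=2150040 g(24,4)=1826660 g(24,6)=1265000 g(24,8)=724845 g(24,10)=344080 g(24,12)=134320 g(24,14)=42480 g(24,16)=10625 g(24,18)=2024 g(24,20)=276 g(24,22)=24 g(24,24)=1
t=25: g(25,-3)=1188640 g(25,-1)=3157325 g(25,1)=4118725 g(25,3)=3976700 g(25,5)=3091660 g(25,7)=1989845 g(25,9)=1068925 g(25,11)=478400 g(25,13)=176800 g(25,15)=53105 g(25,17)=12649 g(25,19)=2300 g(25,21)=300 g(25,23)=25 g(25,25)=1
t=26: g(26,-2)=4345965 g(26,0)=7276050 g(26,2)=8095425 g(26,4)=7068360 g(26,6)=5081505 g(26,8)=3058770 g(26,10)=1547325 g(26,12)=655200 g(26,14)=229905 g(26,16)=65754 g(26,18)=14949 g(26,20)=2600 g(26,22)=325 g(26,24)=26 g(26,26)=1
t=27: g(27,-3)=4345965 g(27,-1)=11622015 g(27,1)=15371475 g(27,3)=15163785 g(27,5)=12149865 g(27,7)=8140275 g(27,9)=4606095 g(27,11)=2202525 g(27,13)=885105 g(27,15)=295659 g(27,17)=80703 g(27,19)=17549 g(27,21)=2925 g(27,23)=351 g(27,25)=27 g(27,27)=1
t=28: g(28,-2)=15967980 g(28,0)=26993490 g(28,2)=30535260 g(28,4)=27313650 g(28,6)=20290140 g(28,8)=12746370 g(28,10)=6808620 g(28,12)=3087630 g(28,14)=1180764 g(28,16)=376362 g(28,18)=98252 g(28,20)=20474 g(28,22)=3276 g(28,24)=378 g(28,26)=28 g(28,28)=1
t=29: g(29,-3)=15967980 g(29,-1)=42961470 g(29,1)=57528750 g(29,3)=57848910 g(29,5)=47603790 g(29,7)=33036510 g(29,9)=19554990 g(29,11)=9896250 g(29,13)=4268394 g(29,15)=1557126 g(29,17)=474614 g(29,19)=118726 g(29,21)=23750 g(29,23)=3654 g(29,25)=406 g(29,27)=29 g(29,29)=1
Paths never hitting -4: Σ_s g(29,s) = 290845350
Paths hitting -4: 2^29 - 290845350 = 246025562
P = 246025562/536870912 = 123012781/268435456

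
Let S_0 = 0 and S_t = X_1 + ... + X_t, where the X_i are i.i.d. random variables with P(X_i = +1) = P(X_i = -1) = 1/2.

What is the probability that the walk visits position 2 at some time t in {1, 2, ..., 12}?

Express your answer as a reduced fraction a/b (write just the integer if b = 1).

Answer: 595/1024

Derivation:
Count via complement. Let g(t,s) = #length-t paths at position s with S_1..S_t all ≠ 2.
g(t,s) = g(t-1,s-1) + g(t-1,s+1) for s ≠ 2; g(t,2) = 0.
t=0: g(0,0)=1
t=1: g(1,-1)=1 g(1,1)=1
t=2: g(2,-2)=1 g(2,0)=2
t=3: g(3,-3)=1 g(3,-1)=3 g(3,1)=2
t=4: g(4,-4)=1 g(4,-2)=4 g(4,0)=5
t=5: g(5,-5)=1 g(5,-3)=5 g(5,-1)=9 g(5,1)=5
t=6: g(6,-6)=1 g(6,-4)=6 g(6,-2)=14 g(6,0)=14
t=7: g(7,-7)=1 g(7,-5)=7 g(7,-3)=20 g(7,-1)=28 g(7,1)=14
t=8: g(8,-8)=1 g(8,-6)=8 g(8,-4)=27 g(8,-2)=48 g(8,0)=42
t=9: g(9,-9)=1 g(9,-7)=9 g(9,-5)=35 g(9,-3)=75 g(9,-1)=90 g(9,1)=42
t=10: g(10,-10)=1 g(10,-8)=10 g(10,-6)=44 g(10,-4)=110 g(10,-2)=165 g(10,0)=132
t=11: g(11,-11)=1 g(11,-9)=11 g(11,-7)=54 g(11,-5)=154 g(11,-3)=275 g(11,-1)=297 g(11,1)=132
t=12: g(12,-12)=1 g(12,-10)=12 g(12,-8)=65 g(12,-6)=208 g(12,-4)=429 g(12,-2)=572 g(12,0)=429
Paths never hitting 2: Σ_s g(12,s) = 1716
Paths hitting 2: 2^12 - 1716 = 2380
P = 2380/4096 = 595/1024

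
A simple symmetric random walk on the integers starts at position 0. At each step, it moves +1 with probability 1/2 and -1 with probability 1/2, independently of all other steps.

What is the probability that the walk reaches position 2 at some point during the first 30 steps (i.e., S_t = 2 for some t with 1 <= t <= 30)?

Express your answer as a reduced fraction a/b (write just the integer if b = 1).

Count via complement. Let g(t,s) = #length-t paths at position s with S_1..S_t all ≠ 2.
g(t,s) = g(t-1,s-1) + g(t-1,s+1) for s ≠ 2; g(t,2) = 0.
t=0: g(0,0)=1
t=1: g(1,-1)=1 g(1,1)=1
t=2: g(2,-2)=1 g(2,0)=2
t=3: g(3,-3)=1 g(3,-1)=3 g(3,1)=2
t=4: g(4,-4)=1 g(4,-2)=4 g(4,0)=5
t=5: g(5,-5)=1 g(5,-3)=5 g(5,-1)=9 g(5,1)=5
t=6: g(6,-6)=1 g(6,-4)=6 g(6,-2)=14 g(6,0)=14
t=7: g(7,-7)=1 g(7,-5)=7 g(7,-3)=20 g(7,-1)=28 g(7,1)=14
t=8: g(8,-8)=1 g(8,-6)=8 g(8,-4)=27 g(8,-2)=48 g(8,0)=42
t=9: g(9,-9)=1 g(9,-7)=9 g(9,-5)=35 g(9,-3)=75 g(9,-1)=90 g(9,1)=42
t=10: g(10,-10)=1 g(10,-8)=10 g(10,-6)=44 g(10,-4)=110 g(10,-2)=165 g(10,0)=132
t=11: g(11,-11)=1 g(11,-9)=11 g(11,-7)=54 g(11,-5)=154 g(11,-3)=275 g(11,-1)=297 g(11,1)=132
t=12: g(12,-12)=1 g(12,-10)=12 g(12,-8)=65 g(12,-6)=208 g(12,-4)=429 g(12,-2)=572 g(12,0)=429
t=13: g(13,-13)=1 g(13,-11)=13 g(13,-9)=77 g(13,-7)=273 g(13,-5)=637 g(13,-3)=1001 g(13,-1)=1001 g(13,1)=429
t=14: g(14,-14)=1 g(14,-12)=14 g(14,-10)=90 g(14,-8)=350 g(14,-6)=910 g(14,-4)=1638 g(14,-2)=2002 g(14,0)=1430
t=15: g(15,-15)=1 g(15,-13)=15 g(15,-11)=104 g(15,-9)=440 g(15,-7)=1260 g(15,-5)=2548 g(15,-3)=3640 g(15,-1)=3432 g(15,1)=1430
t=16: g(16,-16)=1 g(16,-14)=16 g(16,-12)=119 g(16,-10)=544 g(16,-8)=1700 g(16,-6)=3808 g(16,-4)=6188 g(16,-2)=7072 g(16,0)=4862
t=17: g(17,-17)=1 g(17,-15)=17 g(17,-13)=135 g(17,-11)=663 g(17,-9)=2244 g(17,-7)=5508 g(17,-5)=9996 g(17,-3)=13260 g(17,-1)=11934 g(17,1)=4862
t=18: g(18,-18)=1 g(18,-16)=18 g(18,-14)=152 g(18,-12)=798 g(18,-10)=2907 g(18,-8)=7752 g(18,-6)=15504 g(18,-4)=23256 g(18,-2)=25194 g(18,0)=16796
t=19: g(19,-19)=1 g(19,-17)=19 g(19,-15)=170 g(19,-13)=950 g(19,-11)=3705 g(19,-9)=10659 g(19,-7)=23256 g(19,-5)=38760 g(19,-3)=48450 g(19,-1)=41990 g(19,1)=16796
t=20: g(20,-20)=1 g(20,-18)=20 g(20,-16)=189 g(20,-14)=1120 g(20,-12)=4655 g(20,-10)=14364 g(20,-8)=33915 g(20,-6)=62016 g(20,-4)=87210 g(20,-2)=90440 g(20,0)=58786
t=21: g(21,-21)=1 g(21,-19)=21 g(21,-17)=209 g(21,-15)=1309 g(21,-13)=5775 g(21,-11)=19019 g(21,-9)=48279 g(21,-7)=95931 g(21,-5)=149226 g(21,-3)=177650 g(21,-1)=149226 g(21,1)=58786
t=22: g(22,-22)=1 g(22,-20)=22 g(22,-18)=230 g(22,-16)=1518 g(22,-14)=7084 g(22,-12)=24794 g(22,-10)=67298 g(22,-8)=144210 g(22,-6)=245157 g(22,-4)=326876 g(22,-2)=326876 g(22,0)=208012
t=23: g(23,-23)=1 g(23,-21)=23 g(23,-19)=252 g(23,-17)=1748 g(23,-15)=8602 g(23,-13)=31878 g(23,-11)=92092 g(23,-9)=211508 g(23,-7)=389367 g(23,-5)=572033 g(23,-3)=653752 g(23,-1)=534888 g(23,1)=208012
t=24: g(24,-24)=1 g(24,-22)=24 g(24,-20)=275 g(24,-18)=2000 g(24,-16)=10350 g(24,-14)=40480 g(24,-12)=123970 g(24,-10)=303600 g(24,-8)=600875 g(24,-6)=961400 g(24,-4)=1225785 g(24,-2)=1188640 g(24,0)=742900
t=25: g(25,-25)=1 g(25,-23)=25 g(25,-21)=299 g(25,-19)=2275 g(25,-17)=12350 g(25,-15)=50830 g(25,-13)=164450 g(25,-11)=427570 g(25,-9)=904475 g(25,-7)=1562275 g(25,-5)=2187185 g(25,-3)=2414425 g(25,-1)=1931540 g(25,1)=742900
t=26: g(26,-26)=1 g(26,-24)=26 g(26,-22)=324 g(26,-20)=2574 g(26,-18)=14625 g(26,-16)=63180 g(26,-14)=215280 g(26,-12)=592020 g(26,-10)=1332045 g(26,-8)=2466750 g(26,-6)=3749460 g(26,-4)=4601610 g(26,-2)=4345965 g(26,0)=2674440
t=27: g(27,-27)=1 g(27,-25)=27 g(27,-23)=350 g(27,-21)=2898 g(27,-19)=17199 g(27,-17)=77805 g(27,-15)=278460 g(27,-13)=807300 g(27,-11)=1924065 g(27,-9)=3798795 g(27,-7)=6216210 g(27,-5)=8351070 g(27,-3)=8947575 g(27,-1)=7020405 g(27,1)=2674440
t=28: g(28,-28)=1 g(28,-26)=28 g(28,-24)=377 g(28,-22)=3248 g(28,-20)=20097 g(28,-18)=95004 g(28,-16)=356265 g(28,-14)=1085760 g(28,-12)=2731365 g(28,-10)=5722860 g(28,-8)=10015005 g(28,-6)=14567280 g(28,-4)=17298645 g(28,-2)=15967980 g(28,0)=9694845
t=29: g(29,-29)=1 g(29,-27)=29 g(29,-25)=405 g(29,-23)=3625 g(29,-21)=23345 g(29,-19)=115101 g(29,-17)=451269 g(29,-15)=1442025 g(29,-13)=3817125 g(29,-11)=8454225 g(29,-9)=15737865 g(29,-7)=24582285 g(29,-5)=31865925 g(29,-3)=33266625 g(29,-1)=25662825 g(29,1)=9694845
t=30: g(30,-30)=1 g(30,-28)=30 g(30,-26)=434 g(30,-24)=4030 g(30,-22)=26970 g(30,-20)=138446 g(30,-18)=566370 g(30,-16)=1893294 g(30,-14)=5259150 g(30,-12)=12271350 g(30,-10)=24192090 g(30,-8)=40320150 g(30,-6)=56448210 g(30,-4)=65132550 g(30,-2)=58929450 g(30,0)=35357670
Paths never hitting 2: Σ_s g(30,s) = 300540195
Paths hitting 2: 2^30 - 300540195 = 773201629
P = 773201629/1073741824 = 773201629/1073741824

Answer: 773201629/1073741824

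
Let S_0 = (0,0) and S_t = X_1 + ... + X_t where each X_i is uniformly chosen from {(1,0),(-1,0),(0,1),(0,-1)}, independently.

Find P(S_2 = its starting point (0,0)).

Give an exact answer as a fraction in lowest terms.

Answer: 1/4

Derivation:
Let h be the number of horizontal steps (so 2-h are vertical). To end at (0,0) need (h+0)/2 right-steps and ((2-h)+0)/2 up-steps.
Sum over h with 0 ≤ h ≤ 2, h ≡ 0 (mod 2), 2-h ≡ 0 (mod 2):
h=0: C(2,0)·C(0,0)·C(2,1) = 1·1·2 = 2
h=2: C(2,2)·C(2,1)·C(0,0) = 1·2·1 = 2
Total favorable: 4
Total paths: 4^2 = 16
P = 4/16 = 1/4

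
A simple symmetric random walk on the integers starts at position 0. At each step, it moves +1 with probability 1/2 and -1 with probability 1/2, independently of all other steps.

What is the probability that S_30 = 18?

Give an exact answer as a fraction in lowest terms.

Answer: 593775/1073741824

Derivation:
To reach position 18 after 30 steps: need 24 steps of +1 and 6 of -1.
Favorable paths: C(30,24) = 593775
Total paths: 2^30 = 1073741824
P = 593775/1073741824 = 593775/1073741824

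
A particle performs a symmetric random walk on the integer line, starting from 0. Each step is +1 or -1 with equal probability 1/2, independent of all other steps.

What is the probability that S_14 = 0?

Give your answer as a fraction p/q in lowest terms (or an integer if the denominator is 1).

To return to 0 after 14 steps: need exactly 7 steps of +1 and 7 of -1.
Favorable paths: C(14,7) = 3432
Total paths: 2^14 = 16384
P = 3432/16384 = 429/2048

Answer: 429/2048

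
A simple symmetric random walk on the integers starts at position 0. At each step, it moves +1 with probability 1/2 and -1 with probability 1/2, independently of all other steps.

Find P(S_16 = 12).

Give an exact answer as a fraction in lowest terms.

Answer: 15/8192

Derivation:
To reach position 12 after 16 steps: need 14 steps of +1 and 2 of -1.
Favorable paths: C(16,14) = 120
Total paths: 2^16 = 65536
P = 120/65536 = 15/8192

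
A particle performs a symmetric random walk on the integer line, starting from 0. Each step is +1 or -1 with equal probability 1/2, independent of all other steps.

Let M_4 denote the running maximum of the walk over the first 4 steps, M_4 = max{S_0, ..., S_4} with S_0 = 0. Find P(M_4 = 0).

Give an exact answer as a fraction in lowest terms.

Let M_4 = max(S_0,...,S_4). Use the reflection principle: for j ≥ 1, #{paths with M_4 ≥ j} = #{S_4 ≥ j} + #{S_4 ≥ j+1}.
P(M_4 ≥ 0) = 1 since S_0 = 0, so #{M_4 ≥ 0} = 16.
#{M_4 ≥ 1} = #{S_4 ≥ 1} + #{S_4 ≥ 2} = 5 + 5 = 10.
#{M_4 = 0} = 16 - 10 = 6.
P(M_4 = 0) = 6/16 = 3/8

Answer: 3/8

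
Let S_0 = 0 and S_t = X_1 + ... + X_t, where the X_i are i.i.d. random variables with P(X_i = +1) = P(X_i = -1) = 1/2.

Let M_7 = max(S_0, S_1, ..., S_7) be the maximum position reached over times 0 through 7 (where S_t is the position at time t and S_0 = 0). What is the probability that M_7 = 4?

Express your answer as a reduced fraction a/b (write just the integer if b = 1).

Answer: 7/128

Derivation:
Let M_7 = max(S_0,...,S_7). Use the reflection principle: for j ≥ 1, #{paths with M_7 ≥ j} = #{S_7 ≥ j} + #{S_7 ≥ j+1}.
By reflection, #{M_7 ≥ 4} = #{S_7 ≥ 4} + #{S_7 ≥ 5} = 8 + 8 = 16.
#{M_7 ≥ 5} = #{S_7 ≥ 5} + #{S_7 ≥ 6} = 8 + 1 = 9.
#{M_7 = 4} = 16 - 9 = 7.
P(M_7 = 4) = 7/128 = 7/128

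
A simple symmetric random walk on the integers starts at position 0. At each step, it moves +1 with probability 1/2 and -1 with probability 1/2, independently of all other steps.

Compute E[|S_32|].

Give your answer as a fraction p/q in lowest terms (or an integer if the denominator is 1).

S_32 takes values m ≡ 0 (mod 2) with |m| ≤ 32; P(S_32=m) = C(32,(32+m)/2)/2^32.
Total paths: 2^32 = 4294967296
Distribution: P(S=-32)=1/4294967296, P(S=-30)=32/4294967296, P(S=-28)=496/4294967296, P(S=-26)=4960/4294967296, P(S=-24)=35960/4294967296, P(S=-22)=201376/4294967296, P(S=-20)=906192/4294967296, P(S=-18)=3365856/4294967296, P(S=-16)=10518300/4294967296, P(S=-14)=28048800/4294967296, P(S=-12)=64512240/4294967296, P(S=-10)=129024480/4294967296, P(S=-8)=225792840/4294967296, P(S=-6)=347373600/4294967296, P(S=-4)=471435600/4294967296, P(S=-2)=565722720/4294967296, P(S=0)=601080390/4294967296, P(S=2)=565722720/4294967296, P(S=4)=471435600/4294967296, P(S=6)=347373600/4294967296, P(S=8)=225792840/4294967296, P(S=10)=129024480/4294967296, P(S=12)=64512240/4294967296, P(S=14)=28048800/4294967296, P(S=16)=10518300/4294967296, P(S=18)=3365856/4294967296, P(S=20)=906192/4294967296, P(S=22)=201376/4294967296, P(S=24)=35960/4294967296, P(S=26)=4960/4294967296, P(S=28)=496/4294967296, P(S=30)=32/4294967296, P(S=32)=1/4294967296
E[|S_32|] = Σ_m |m|·P(S_32=m) = 19234572480/4294967296 = 300540195/67108864

Answer: 300540195/67108864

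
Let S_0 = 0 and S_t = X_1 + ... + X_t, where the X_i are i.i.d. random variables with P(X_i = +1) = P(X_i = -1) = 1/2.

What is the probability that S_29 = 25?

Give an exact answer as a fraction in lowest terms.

To reach position 25 after 29 steps: need 27 steps of +1 and 2 of -1.
Favorable paths: C(29,27) = 406
Total paths: 2^29 = 536870912
P = 406/536870912 = 203/268435456

Answer: 203/268435456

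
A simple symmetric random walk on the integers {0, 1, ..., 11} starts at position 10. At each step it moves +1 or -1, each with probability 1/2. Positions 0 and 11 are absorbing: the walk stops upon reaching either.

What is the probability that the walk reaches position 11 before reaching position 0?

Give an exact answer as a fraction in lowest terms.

Symmetric walk (p = 1/2): the harmonic-function argument gives P(hit 11 before 0 | start at 10) = a/N.
P = 10/11 = 10/11

Answer: 10/11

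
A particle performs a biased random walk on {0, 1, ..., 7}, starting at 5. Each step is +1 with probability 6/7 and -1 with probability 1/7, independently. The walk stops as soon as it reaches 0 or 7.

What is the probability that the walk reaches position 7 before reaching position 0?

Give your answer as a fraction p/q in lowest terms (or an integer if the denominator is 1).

Answer: 55980/55987

Derivation:
Biased walk: p = 6/7, q = 1/7, r = q/p = 1/6
Gambler's ruin: P(hit 7 before 0 | start at 5) = (1 - r^a)/(1 - r^N)
r^5 = 1/7776; r^7 = 1/279936
P = (1 - 1/7776) / (1 - 1/279936) = 7775/7776 / 279935/279936 = 55980/55987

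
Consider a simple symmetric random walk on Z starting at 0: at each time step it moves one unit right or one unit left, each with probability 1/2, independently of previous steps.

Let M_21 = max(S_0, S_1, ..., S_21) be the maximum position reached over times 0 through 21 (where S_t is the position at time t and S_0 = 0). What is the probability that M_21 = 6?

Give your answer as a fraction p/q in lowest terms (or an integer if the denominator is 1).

Answer: 14535/262144

Derivation:
Let M_21 = max(S_0,...,S_21). Use the reflection principle: for j ≥ 1, #{paths with M_21 ≥ j} = #{S_21 ≥ j} + #{S_21 ≥ j+1}.
By reflection, #{M_21 ≥ 6} = #{S_21 ≥ 6} + #{S_21 ≥ 7} = 198440 + 198440 = 396880.
#{M_21 ≥ 7} = #{S_21 ≥ 7} + #{S_21 ≥ 8} = 198440 + 82160 = 280600.
#{M_21 = 6} = 396880 - 280600 = 116280.
P(M_21 = 6) = 116280/2097152 = 14535/262144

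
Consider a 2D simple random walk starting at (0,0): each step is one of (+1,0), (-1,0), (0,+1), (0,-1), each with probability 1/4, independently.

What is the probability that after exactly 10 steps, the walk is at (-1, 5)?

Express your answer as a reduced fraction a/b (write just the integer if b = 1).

Answer: 675/131072

Derivation:
Let h be the number of horizontal steps (so 10-h are vertical). To end at (-1,5) need (h-1)/2 right-steps and ((10-h)+5)/2 up-steps.
Sum over h with 1 ≤ h ≤ 5, h ≡ 1 (mod 2), 10-h ≡ 1 (mod 2):
h=1: C(10,1)·C(1,0)·C(9,7) = 10·1·36 = 360
h=3: C(10,3)·C(3,1)·C(7,6) = 120·3·7 = 2520
h=5: C(10,5)·C(5,2)·C(5,5) = 252·10·1 = 2520
Total favorable: 5400
Total paths: 4^10 = 1048576
P = 5400/1048576 = 675/131072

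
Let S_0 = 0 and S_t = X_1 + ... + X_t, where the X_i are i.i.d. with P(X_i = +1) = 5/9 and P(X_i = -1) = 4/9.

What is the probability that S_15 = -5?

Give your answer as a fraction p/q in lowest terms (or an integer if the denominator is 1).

Answer: 3280076800000/68630377364883

Derivation:
To reach position -5 after 15 steps: need 5 steps of +1 and 10 steps of -1.
Number of such sequences: C(15,5) = 3003
Each has probability (5/9)^5 · (4/9)^10 = 3276800000/205891132094649
P = 3003 · 3276800000/205891132094649 = 3280076800000/68630377364883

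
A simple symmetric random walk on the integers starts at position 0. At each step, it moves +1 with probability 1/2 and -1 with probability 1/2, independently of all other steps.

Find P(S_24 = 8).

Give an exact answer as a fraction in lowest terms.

To reach position 8 after 24 steps: need 16 steps of +1 and 8 of -1.
Favorable paths: C(24,16) = 735471
Total paths: 2^24 = 16777216
P = 735471/16777216 = 735471/16777216

Answer: 735471/16777216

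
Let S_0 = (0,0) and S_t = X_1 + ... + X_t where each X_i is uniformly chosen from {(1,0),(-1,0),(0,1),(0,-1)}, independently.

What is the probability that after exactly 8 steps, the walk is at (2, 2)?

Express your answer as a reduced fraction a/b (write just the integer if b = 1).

Answer: 245/8192

Derivation:
Let h be the number of horizontal steps (so 8-h are vertical). To end at (2,2) need (h+2)/2 right-steps and ((8-h)+2)/2 up-steps.
Sum over h with 2 ≤ h ≤ 6, h ≡ 0 (mod 2), 8-h ≡ 0 (mod 2):
h=2: C(8,2)·C(2,2)·C(6,4) = 28·1·15 = 420
h=4: C(8,4)·C(4,3)·C(4,3) = 70·4·4 = 1120
h=6: C(8,6)·C(6,4)·C(2,2) = 28·15·1 = 420
Total favorable: 1960
Total paths: 4^8 = 65536
P = 1960/65536 = 245/8192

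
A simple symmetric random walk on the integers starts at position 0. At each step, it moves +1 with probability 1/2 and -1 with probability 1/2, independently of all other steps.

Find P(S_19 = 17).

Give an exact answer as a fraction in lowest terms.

Answer: 19/524288

Derivation:
To reach position 17 after 19 steps: need 18 steps of +1 and 1 of -1.
Favorable paths: C(19,18) = 19
Total paths: 2^19 = 524288
P = 19/524288 = 19/524288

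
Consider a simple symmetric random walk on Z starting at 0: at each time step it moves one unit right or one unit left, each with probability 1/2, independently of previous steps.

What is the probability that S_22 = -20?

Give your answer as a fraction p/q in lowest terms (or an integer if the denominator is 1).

To reach position -20 after 22 steps: need 1 step of +1 and 21 of -1.
Favorable paths: C(22,1) = 22
Total paths: 2^22 = 4194304
P = 22/4194304 = 11/2097152

Answer: 11/2097152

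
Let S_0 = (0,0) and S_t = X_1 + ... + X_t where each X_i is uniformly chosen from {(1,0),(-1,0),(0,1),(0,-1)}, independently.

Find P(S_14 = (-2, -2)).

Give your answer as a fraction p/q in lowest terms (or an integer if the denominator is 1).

Let h be the number of horizontal steps (so 14-h are vertical). To end at (-2,-2) need (h-2)/2 right-steps and ((14-h)-2)/2 up-steps.
Sum over h with 2 ≤ h ≤ 12, h ≡ 0 (mod 2), 14-h ≡ 0 (mod 2):
h=2: C(14,2)·C(2,0)·C(12,5) = 91·1·792 = 72072
h=4: C(14,4)·C(4,1)·C(10,4) = 1001·4·210 = 840840
h=6: C(14,6)·C(6,2)·C(8,3) = 3003·15·56 = 2522520
h=8: C(14,8)·C(8,3)·C(6,2) = 3003·56·15 = 2522520
h=10: C(14,10)·C(10,4)·C(4,1) = 1001·210·4 = 840840
h=12: C(14,12)·C(12,5)·C(2,0) = 91·792·1 = 72072
Total favorable: 6870864
Total paths: 4^14 = 268435456
P = 6870864/268435456 = 429429/16777216

Answer: 429429/16777216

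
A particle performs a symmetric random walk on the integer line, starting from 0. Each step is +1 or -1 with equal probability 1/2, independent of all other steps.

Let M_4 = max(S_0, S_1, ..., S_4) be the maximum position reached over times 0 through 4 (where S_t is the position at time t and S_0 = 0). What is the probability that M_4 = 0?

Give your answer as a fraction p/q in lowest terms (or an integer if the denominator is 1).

Let M_4 = max(S_0,...,S_4). Use the reflection principle: for j ≥ 1, #{paths with M_4 ≥ j} = #{S_4 ≥ j} + #{S_4 ≥ j+1}.
P(M_4 ≥ 0) = 1 since S_0 = 0, so #{M_4 ≥ 0} = 16.
#{M_4 ≥ 1} = #{S_4 ≥ 1} + #{S_4 ≥ 2} = 5 + 5 = 10.
#{M_4 = 0} = 16 - 10 = 6.
P(M_4 = 0) = 6/16 = 3/8

Answer: 3/8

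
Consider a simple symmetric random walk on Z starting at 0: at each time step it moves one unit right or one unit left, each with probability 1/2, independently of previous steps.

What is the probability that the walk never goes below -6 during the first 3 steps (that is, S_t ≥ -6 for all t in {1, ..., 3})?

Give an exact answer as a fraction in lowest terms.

Let f(t,s) = #length-t paths at position s with S_1..S_t all ≥ -6.
f(t,s) = f(t-1,s-1) + f(t-1,s+1) for s ≥ -6; f(t,s) = 0 for s < -6.
t=0: f(0,0)=1
t=1: f(1,-1)=1 f(1,1)=1
t=2: f(2,-2)=1 f(2,0)=2 f(2,2)=1
t=3: f(3,-3)=1 f(3,-1)=3 f(3,1)=3 f(3,3)=1
Σ_s f(3,s) = 8
P = 8/8 = 1

Answer: 1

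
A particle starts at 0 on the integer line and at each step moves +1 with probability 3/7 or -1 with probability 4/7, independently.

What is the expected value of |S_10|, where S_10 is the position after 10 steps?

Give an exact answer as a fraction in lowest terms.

Answer: 109304950/40353607

Derivation:
S_10 takes values m ≡ 0 (mod 2) with |m| ≤ 10; P(S_10=m) = C(10,(10+m)/2) · (3/7)^((10+m)/2) · (4/7)^((10-m)/2).
Distribution: P(S=-10)=1048576/282475249, P(S=-8)=7864320/282475249, P(S=-6)=26542080/282475249, P(S=-4)=53084160/282475249, P(S=-2)=9953280/40353607, P(S=0)=8957952/40353607, P(S=2)=5598720/40353607, P(S=4)=16796160/282475249, P(S=6)=4723920/282475249, P(S=8)=787320/282475249, P(S=10)=59049/282475249
E[|S_10|] = Σ_m |m|·P(S_10=m) = 109304950/40353607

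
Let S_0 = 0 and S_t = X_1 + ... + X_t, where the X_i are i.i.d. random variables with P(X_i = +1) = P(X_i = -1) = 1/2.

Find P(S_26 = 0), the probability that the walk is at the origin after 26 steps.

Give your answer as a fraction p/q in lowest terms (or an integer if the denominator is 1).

Answer: 1300075/8388608

Derivation:
To return to 0 after 26 steps: need exactly 13 steps of +1 and 13 of -1.
Favorable paths: C(26,13) = 10400600
Total paths: 2^26 = 67108864
P = 10400600/67108864 = 1300075/8388608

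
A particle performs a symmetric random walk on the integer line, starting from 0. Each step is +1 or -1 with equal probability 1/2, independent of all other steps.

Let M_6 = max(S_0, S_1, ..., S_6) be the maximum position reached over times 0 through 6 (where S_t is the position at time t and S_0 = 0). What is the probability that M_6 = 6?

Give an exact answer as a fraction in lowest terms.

Answer: 1/64

Derivation:
Let M_6 = max(S_0,...,S_6). Use the reflection principle: for j ≥ 1, #{paths with M_6 ≥ j} = #{S_6 ≥ j} + #{S_6 ≥ j+1}.
By reflection, #{M_6 ≥ 6} = #{S_6 ≥ 6} + #{S_6 ≥ 7} = 1 + 0 = 1.
#{M_6 ≥ 7} = #{S_6 ≥ 7} + #{S_6 ≥ 8} = 0 + 0 = 0.
#{M_6 = 6} = 1 - 0 = 1.
P(M_6 = 6) = 1/64 = 1/64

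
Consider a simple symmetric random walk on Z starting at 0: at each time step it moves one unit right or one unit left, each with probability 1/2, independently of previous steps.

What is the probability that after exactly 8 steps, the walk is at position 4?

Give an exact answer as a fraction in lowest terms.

Answer: 7/64

Derivation:
To reach position 4 after 8 steps: need 6 steps of +1 and 2 of -1.
Favorable paths: C(8,6) = 28
Total paths: 2^8 = 256
P = 28/256 = 7/64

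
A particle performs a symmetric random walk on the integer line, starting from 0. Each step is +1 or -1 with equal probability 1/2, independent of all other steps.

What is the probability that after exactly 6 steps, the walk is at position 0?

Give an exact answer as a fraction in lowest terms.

To return to 0 after 6 steps: need exactly 3 steps of +1 and 3 of -1.
Favorable paths: C(6,3) = 20
Total paths: 2^6 = 64
P = 20/64 = 5/16

Answer: 5/16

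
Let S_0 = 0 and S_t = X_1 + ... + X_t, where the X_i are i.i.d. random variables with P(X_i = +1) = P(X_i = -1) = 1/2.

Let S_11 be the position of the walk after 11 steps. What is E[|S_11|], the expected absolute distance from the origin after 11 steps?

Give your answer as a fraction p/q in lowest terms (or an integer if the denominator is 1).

S_11 takes values m ≡ 1 (mod 2) with |m| ≤ 11; P(S_11=m) = C(11,(11+m)/2)/2^11.
Total paths: 2^11 = 2048
Distribution: P(S=-11)=1/2048, P(S=-9)=11/2048, P(S=-7)=55/2048, P(S=-5)=165/2048, P(S=-3)=330/2048, P(S=-1)=462/2048, P(S=1)=462/2048, P(S=3)=330/2048, P(S=5)=165/2048, P(S=7)=55/2048, P(S=9)=11/2048, P(S=11)=1/2048
E[|S_11|] = Σ_m |m|·P(S_11=m) = 5544/2048 = 693/256

Answer: 693/256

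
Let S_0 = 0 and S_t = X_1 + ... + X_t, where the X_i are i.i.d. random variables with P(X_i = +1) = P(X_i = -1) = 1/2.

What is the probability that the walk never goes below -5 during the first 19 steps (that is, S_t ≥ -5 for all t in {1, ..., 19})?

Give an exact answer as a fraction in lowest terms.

Answer: 54587/65536

Derivation:
Let f(t,s) = #length-t paths at position s with S_1..S_t all ≥ -5.
f(t,s) = f(t-1,s-1) + f(t-1,s+1) for s ≥ -5; f(t,s) = 0 for s < -5.
t=0: f(0,0)=1
t=1: f(1,-1)=1 f(1,1)=1
t=2: f(2,-2)=1 f(2,0)=2 f(2,2)=1
t=3: f(3,-3)=1 f(3,-1)=3 f(3,1)=3 f(3,3)=1
t=4: f(4,-4)=1 f(4,-2)=4 f(4,0)=6 f(4,2)=4 f(4,4)=1
t=5: f(5,-5)=1 f(5,-3)=5 f(5,-1)=10 f(5,1)=10 f(5,3)=5 f(5,5)=1
t=6: f(6,-4)=6 f(6,-2)=15 f(6,0)=20 f(6,2)=15 f(6,4)=6 f(6,6)=1
t=7: f(7,-5)=6 f(7,-3)=21 f(7,-1)=35 f(7,1)=35 f(7,3)=21 f(7,5)=7 f(7,7)=1
t=8: f(8,-4)=27 f(8,-2)=56 f(8,0)=70 f(8,2)=56 f(8,4)=28 f(8,6)=8 f(8,8)=1
t=9: f(9,-5)=27 f(9,-3)=83 f(9,-1)=126 f(9,1)=126 f(9,3)=84 f(9,5)=36 f(9,7)=9 f(9,9)=1
t=10: f(10,-4)=110 f(10,-2)=209 f(10,0)=252 f(10,2)=210 f(10,4)=120 f(10,6)=45 f(10,8)=10 f(10,10)=1
t=11: f(11,-5)=110 f(11,-3)=319 f(11,-1)=461 f(11,1)=462 f(11,3)=330 f(11,5)=165 f(11,7)=55 f(11,9)=11 f(11,11)=1
t=12: f(12,-4)=429 f(12,-2)=780 f(12,0)=923 f(12,2)=792 f(12,4)=495 f(12,6)=220 f(12,8)=66 f(12,10)=12 f(12,12)=1
t=13: f(13,-5)=429 f(13,-3)=1209 f(13,-1)=1703 f(13,1)=1715 f(13,3)=1287 f(13,5)=715 f(13,7)=286 f(13,9)=78 f(13,11)=13 f(13,13)=1
t=14: f(14,-4)=1638 f(14,-2)=2912 f(14,0)=3418 f(14,2)=3002 f(14,4)=2002 f(14,6)=1001 f(14,8)=364 f(14,10)=91 f(14,12)=14 f(14,14)=1
t=15: f(15,-5)=1638 f(15,-3)=4550 f(15,-1)=6330 f(15,1)=6420 f(15,3)=5004 f(15,5)=3003 f(15,7)=1365 f(15,9)=455 f(15,11)=105 f(15,13)=15 f(15,15)=1
t=16: f(16,-4)=6188 f(16,-2)=10880 f(16,0)=12750 f(16,2)=11424 f(16,4)=8007 f(16,6)=4368 f(16,8)=1820 f(16,10)=560 f(16,12)=120 f(16,14)=16 f(16,16)=1
t=17: f(17,-5)=6188 f(17,-3)=17068 f(17,-1)=23630 f(17,1)=24174 f(17,3)=19431 f(17,5)=12375 f(17,7)=6188 f(17,9)=2380 f(17,11)=680 f(17,13)=136 f(17,15)=17 f(17,17)=1
t=18: f(18,-4)=23256 f(18,-2)=40698 f(18,0)=47804 f(18,2)=43605 f(18,4)=31806 f(18,6)=18563 f(18,8)=8568 f(18,10)=3060 f(18,12)=816 f(18,14)=153 f(18,16)=18 f(18,18)=1
t=19: f(19,-5)=23256 f(19,-3)=63954 f(19,-1)=88502 f(19,1)=91409 f(19,3)=75411 f(19,5)=50369 f(19,7)=27131 f(19,9)=11628 f(19,11)=3876 f(19,13)=969 f(19,15)=171 f(19,17)=19 f(19,19)=1
Σ_s f(19,s) = 436696
P = 436696/524288 = 54587/65536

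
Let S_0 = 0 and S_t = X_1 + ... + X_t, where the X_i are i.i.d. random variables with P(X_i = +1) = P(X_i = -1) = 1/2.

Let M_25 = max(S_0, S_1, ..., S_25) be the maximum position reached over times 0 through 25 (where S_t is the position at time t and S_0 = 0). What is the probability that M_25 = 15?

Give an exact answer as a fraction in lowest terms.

Let M_25 = max(S_0,...,S_25). Use the reflection principle: for j ≥ 1, #{paths with M_25 ≥ j} = #{S_25 ≥ j} + #{S_25 ≥ j+1}.
By reflection, #{M_25 ≥ 15} = #{S_25 ≥ 15} + #{S_25 ≥ 16} = 68406 + 15276 = 83682.
#{M_25 ≥ 16} = #{S_25 ≥ 16} + #{S_25 ≥ 17} = 15276 + 15276 = 30552.
#{M_25 = 15} = 83682 - 30552 = 53130.
P(M_25 = 15) = 53130/33554432 = 26565/16777216

Answer: 26565/16777216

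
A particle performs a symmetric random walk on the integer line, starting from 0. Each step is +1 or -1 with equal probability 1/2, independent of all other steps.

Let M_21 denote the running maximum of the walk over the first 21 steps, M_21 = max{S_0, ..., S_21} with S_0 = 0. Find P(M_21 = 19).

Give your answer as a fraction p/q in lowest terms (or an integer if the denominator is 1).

Let M_21 = max(S_0,...,S_21). Use the reflection principle: for j ≥ 1, #{paths with M_21 ≥ j} = #{S_21 ≥ j} + #{S_21 ≥ j+1}.
By reflection, #{M_21 ≥ 19} = #{S_21 ≥ 19} + #{S_21 ≥ 20} = 22 + 1 = 23.
#{M_21 ≥ 20} = #{S_21 ≥ 20} + #{S_21 ≥ 21} = 1 + 1 = 2.
#{M_21 = 19} = 23 - 2 = 21.
P(M_21 = 19) = 21/2097152 = 21/2097152

Answer: 21/2097152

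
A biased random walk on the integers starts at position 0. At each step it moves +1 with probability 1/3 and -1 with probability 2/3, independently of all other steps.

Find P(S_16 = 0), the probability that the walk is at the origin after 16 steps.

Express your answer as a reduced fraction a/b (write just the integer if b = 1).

Answer: 366080/4782969

Derivation:
To be at 0 after 16 steps: need exactly 8 steps of +1 and 8 of -1.
Number of such sequences: C(16,8) = 12870
Each has probability (1/3)^8 · (2/3)^8 = 256/43046721
P = 12870 · 256/43046721 = 366080/4782969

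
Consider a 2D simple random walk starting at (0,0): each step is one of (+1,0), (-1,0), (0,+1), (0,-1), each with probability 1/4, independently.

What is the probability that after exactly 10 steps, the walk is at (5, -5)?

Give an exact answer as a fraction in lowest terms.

Let h be the number of horizontal steps (so 10-h are vertical). To end at (5,-5) need (h+5)/2 right-steps and ((10-h)-5)/2 up-steps.
Sum over h with 5 ≤ h ≤ 5, h ≡ 1 (mod 2), 10-h ≡ 1 (mod 2):
h=5: C(10,5)·C(5,5)·C(5,0) = 252·1·1 = 252
Total favorable: 252
Total paths: 4^10 = 1048576
P = 252/1048576 = 63/262144

Answer: 63/262144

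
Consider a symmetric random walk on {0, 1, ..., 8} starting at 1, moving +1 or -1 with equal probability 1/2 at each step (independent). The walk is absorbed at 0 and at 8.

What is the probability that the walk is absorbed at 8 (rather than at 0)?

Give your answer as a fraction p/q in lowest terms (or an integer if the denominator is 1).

Answer: 1/8

Derivation:
Symmetric walk (p = 1/2): the harmonic-function argument gives P(hit 8 before 0 | start at 1) = a/N.
P = 1/8 = 1/8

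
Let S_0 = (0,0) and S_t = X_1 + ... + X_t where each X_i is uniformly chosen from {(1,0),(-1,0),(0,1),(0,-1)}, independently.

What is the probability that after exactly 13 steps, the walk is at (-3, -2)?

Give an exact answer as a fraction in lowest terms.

Let h be the number of horizontal steps (so 13-h are vertical). To end at (-3,-2) need (h-3)/2 right-steps and ((13-h)-2)/2 up-steps.
Sum over h with 3 ≤ h ≤ 11, h ≡ 1 (mod 2), 13-h ≡ 0 (mod 2):
h=3: C(13,3)·C(3,0)·C(10,4) = 286·1·210 = 60060
h=5: C(13,5)·C(5,1)·C(8,3) = 1287·5·56 = 360360
h=7: C(13,7)·C(7,2)·C(6,2) = 1716·21·15 = 540540
h=9: C(13,9)·C(9,3)·C(4,1) = 715·84·4 = 240240
h=11: C(13,11)·C(11,4)·C(2,0) = 78·330·1 = 25740
Total favorable: 1226940
Total paths: 4^13 = 67108864
P = 1226940/67108864 = 306735/16777216

Answer: 306735/16777216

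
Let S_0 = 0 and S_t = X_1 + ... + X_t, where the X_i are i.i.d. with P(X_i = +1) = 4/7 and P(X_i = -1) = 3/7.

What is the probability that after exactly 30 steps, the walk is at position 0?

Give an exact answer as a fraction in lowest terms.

To be at 0 after 30 steps: need exactly 15 steps of +1 and 15 of -1.
Number of such sequences: C(30,15) = 155117520
Each has probability (4/7)^15 · (3/7)^15 = 15407021574586368/22539340290692258087863249
P = 155117520 · 15407021574586368/22539340290692258087863249 = 2389898977236332429967360/22539340290692258087863249

Answer: 2389898977236332429967360/22539340290692258087863249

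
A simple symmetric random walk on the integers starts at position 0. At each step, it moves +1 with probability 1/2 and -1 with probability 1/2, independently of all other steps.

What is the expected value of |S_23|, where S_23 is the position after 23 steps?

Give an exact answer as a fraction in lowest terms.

S_23 takes values m ≡ 1 (mod 2) with |m| ≤ 23; P(S_23=m) = C(23,(23+m)/2)/2^23.
Total paths: 2^23 = 8388608
Distribution: P(S=-23)=1/8388608, P(S=-21)=23/8388608, P(S=-19)=253/8388608, P(S=-17)=1771/8388608, P(S=-15)=8855/8388608, P(S=-13)=33649/8388608, P(S=-11)=100947/8388608, P(S=-9)=245157/8388608, P(S=-7)=490314/8388608, P(S=-5)=817190/8388608, P(S=-3)=1144066/8388608, P(S=-1)=1352078/8388608, P(S=1)=1352078/8388608, P(S=3)=1144066/8388608, P(S=5)=817190/8388608, P(S=7)=490314/8388608, P(S=9)=245157/8388608, P(S=11)=100947/8388608, P(S=13)=33649/8388608, P(S=15)=8855/8388608, P(S=17)=1771/8388608, P(S=19)=253/8388608, P(S=21)=23/8388608, P(S=23)=1/8388608
E[|S_23|] = Σ_m |m|·P(S_23=m) = 32449872/8388608 = 2028117/524288

Answer: 2028117/524288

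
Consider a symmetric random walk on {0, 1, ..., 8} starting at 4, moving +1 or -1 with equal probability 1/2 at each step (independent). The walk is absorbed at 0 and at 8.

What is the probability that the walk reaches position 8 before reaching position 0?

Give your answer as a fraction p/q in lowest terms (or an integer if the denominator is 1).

Answer: 1/2

Derivation:
Symmetric walk (p = 1/2): the harmonic-function argument gives P(hit 8 before 0 | start at 4) = a/N.
P = 4/8 = 1/2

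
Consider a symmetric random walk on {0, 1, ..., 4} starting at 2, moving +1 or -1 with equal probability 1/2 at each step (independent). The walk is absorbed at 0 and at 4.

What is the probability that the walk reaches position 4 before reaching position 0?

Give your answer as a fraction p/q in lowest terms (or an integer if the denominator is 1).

Answer: 1/2

Derivation:
Symmetric walk (p = 1/2): the harmonic-function argument gives P(hit 4 before 0 | start at 2) = a/N.
P = 2/4 = 1/2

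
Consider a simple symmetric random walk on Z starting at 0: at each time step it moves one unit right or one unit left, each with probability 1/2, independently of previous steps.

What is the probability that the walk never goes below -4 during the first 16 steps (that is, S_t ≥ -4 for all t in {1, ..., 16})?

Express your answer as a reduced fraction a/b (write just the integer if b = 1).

Answer: 25883/32768

Derivation:
Let f(t,s) = #length-t paths at position s with S_1..S_t all ≥ -4.
f(t,s) = f(t-1,s-1) + f(t-1,s+1) for s ≥ -4; f(t,s) = 0 for s < -4.
t=0: f(0,0)=1
t=1: f(1,-1)=1 f(1,1)=1
t=2: f(2,-2)=1 f(2,0)=2 f(2,2)=1
t=3: f(3,-3)=1 f(3,-1)=3 f(3,1)=3 f(3,3)=1
t=4: f(4,-4)=1 f(4,-2)=4 f(4,0)=6 f(4,2)=4 f(4,4)=1
t=5: f(5,-3)=5 f(5,-1)=10 f(5,1)=10 f(5,3)=5 f(5,5)=1
t=6: f(6,-4)=5 f(6,-2)=15 f(6,0)=20 f(6,2)=15 f(6,4)=6 f(6,6)=1
t=7: f(7,-3)=20 f(7,-1)=35 f(7,1)=35 f(7,3)=21 f(7,5)=7 f(7,7)=1
t=8: f(8,-4)=20 f(8,-2)=55 f(8,0)=70 f(8,2)=56 f(8,4)=28 f(8,6)=8 f(8,8)=1
t=9: f(9,-3)=75 f(9,-1)=125 f(9,1)=126 f(9,3)=84 f(9,5)=36 f(9,7)=9 f(9,9)=1
t=10: f(10,-4)=75 f(10,-2)=200 f(10,0)=251 f(10,2)=210 f(10,4)=120 f(10,6)=45 f(10,8)=10 f(10,10)=1
t=11: f(11,-3)=275 f(11,-1)=451 f(11,1)=461 f(11,3)=330 f(11,5)=165 f(11,7)=55 f(11,9)=11 f(11,11)=1
t=12: f(12,-4)=275 f(12,-2)=726 f(12,0)=912 f(12,2)=791 f(12,4)=495 f(12,6)=220 f(12,8)=66 f(12,10)=12 f(12,12)=1
t=13: f(13,-3)=1001 f(13,-1)=1638 f(13,1)=1703 f(13,3)=1286 f(13,5)=715 f(13,7)=286 f(13,9)=78 f(13,11)=13 f(13,13)=1
t=14: f(14,-4)=1001 f(14,-2)=2639 f(14,0)=3341 f(14,2)=2989 f(14,4)=2001 f(14,6)=1001 f(14,8)=364 f(14,10)=91 f(14,12)=14 f(14,14)=1
t=15: f(15,-3)=3640 f(15,-1)=5980 f(15,1)=6330 f(15,3)=4990 f(15,5)=3002 f(15,7)=1365 f(15,9)=455 f(15,11)=105 f(15,13)=15 f(15,15)=1
t=16: f(16,-4)=3640 f(16,-2)=9620 f(16,0)=12310 f(16,2)=11320 f(16,4)=7992 f(16,6)=4367 f(16,8)=1820 f(16,10)=560 f(16,12)=120 f(16,14)=16 f(16,16)=1
Σ_s f(16,s) = 51766
P = 51766/65536 = 25883/32768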